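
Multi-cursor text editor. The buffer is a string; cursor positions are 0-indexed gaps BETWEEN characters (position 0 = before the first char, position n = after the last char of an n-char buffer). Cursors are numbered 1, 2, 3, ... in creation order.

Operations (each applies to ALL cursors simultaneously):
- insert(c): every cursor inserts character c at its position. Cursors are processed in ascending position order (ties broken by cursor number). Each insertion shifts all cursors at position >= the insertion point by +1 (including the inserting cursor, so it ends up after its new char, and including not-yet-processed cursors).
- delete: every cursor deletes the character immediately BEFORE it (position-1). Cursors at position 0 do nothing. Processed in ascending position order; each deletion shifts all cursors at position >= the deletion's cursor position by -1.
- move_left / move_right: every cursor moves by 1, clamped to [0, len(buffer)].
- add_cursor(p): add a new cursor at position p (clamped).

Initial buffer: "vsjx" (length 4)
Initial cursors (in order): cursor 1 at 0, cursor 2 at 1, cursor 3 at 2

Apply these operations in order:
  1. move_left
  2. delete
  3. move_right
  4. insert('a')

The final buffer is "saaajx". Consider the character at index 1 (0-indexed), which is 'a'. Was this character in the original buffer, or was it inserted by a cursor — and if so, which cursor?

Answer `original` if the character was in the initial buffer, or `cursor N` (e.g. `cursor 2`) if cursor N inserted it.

After op 1 (move_left): buffer="vsjx" (len 4), cursors c1@0 c2@0 c3@1, authorship ....
After op 2 (delete): buffer="sjx" (len 3), cursors c1@0 c2@0 c3@0, authorship ...
After op 3 (move_right): buffer="sjx" (len 3), cursors c1@1 c2@1 c3@1, authorship ...
After op 4 (insert('a')): buffer="saaajx" (len 6), cursors c1@4 c2@4 c3@4, authorship .123..
Authorship (.=original, N=cursor N): . 1 2 3 . .
Index 1: author = 1

Answer: cursor 1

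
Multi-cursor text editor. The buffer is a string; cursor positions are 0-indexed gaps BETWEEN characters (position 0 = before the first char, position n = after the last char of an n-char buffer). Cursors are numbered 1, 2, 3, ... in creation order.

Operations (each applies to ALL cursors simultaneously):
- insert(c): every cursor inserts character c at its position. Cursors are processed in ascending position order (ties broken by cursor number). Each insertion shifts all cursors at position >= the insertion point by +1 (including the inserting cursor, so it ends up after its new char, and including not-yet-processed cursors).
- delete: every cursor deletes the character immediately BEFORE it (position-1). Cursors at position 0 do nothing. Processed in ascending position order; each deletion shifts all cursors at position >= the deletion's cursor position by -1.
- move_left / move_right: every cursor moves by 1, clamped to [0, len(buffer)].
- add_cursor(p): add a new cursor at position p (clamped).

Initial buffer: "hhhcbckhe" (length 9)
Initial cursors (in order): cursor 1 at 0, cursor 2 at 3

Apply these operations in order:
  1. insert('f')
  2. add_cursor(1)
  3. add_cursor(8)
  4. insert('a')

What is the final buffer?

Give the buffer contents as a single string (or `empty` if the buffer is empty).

Answer: faahhhfacbcakhe

Derivation:
After op 1 (insert('f')): buffer="fhhhfcbckhe" (len 11), cursors c1@1 c2@5, authorship 1...2......
After op 2 (add_cursor(1)): buffer="fhhhfcbckhe" (len 11), cursors c1@1 c3@1 c2@5, authorship 1...2......
After op 3 (add_cursor(8)): buffer="fhhhfcbckhe" (len 11), cursors c1@1 c3@1 c2@5 c4@8, authorship 1...2......
After op 4 (insert('a')): buffer="faahhhfacbcakhe" (len 15), cursors c1@3 c3@3 c2@8 c4@12, authorship 113...22...4...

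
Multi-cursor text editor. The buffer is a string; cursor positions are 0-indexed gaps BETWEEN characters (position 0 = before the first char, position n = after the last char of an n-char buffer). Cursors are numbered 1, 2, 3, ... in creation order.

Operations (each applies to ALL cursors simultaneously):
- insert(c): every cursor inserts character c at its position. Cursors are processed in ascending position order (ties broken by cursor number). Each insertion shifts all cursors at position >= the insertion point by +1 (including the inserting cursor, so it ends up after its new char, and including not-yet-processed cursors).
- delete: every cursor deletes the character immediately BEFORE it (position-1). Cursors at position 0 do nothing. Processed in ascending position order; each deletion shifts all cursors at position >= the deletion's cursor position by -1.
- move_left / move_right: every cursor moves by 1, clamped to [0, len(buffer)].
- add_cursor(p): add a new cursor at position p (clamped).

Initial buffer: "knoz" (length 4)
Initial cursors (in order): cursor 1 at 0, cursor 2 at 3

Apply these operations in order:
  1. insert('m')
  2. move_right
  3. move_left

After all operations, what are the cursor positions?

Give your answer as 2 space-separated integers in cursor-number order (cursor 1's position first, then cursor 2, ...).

Answer: 1 5

Derivation:
After op 1 (insert('m')): buffer="mknomz" (len 6), cursors c1@1 c2@5, authorship 1...2.
After op 2 (move_right): buffer="mknomz" (len 6), cursors c1@2 c2@6, authorship 1...2.
After op 3 (move_left): buffer="mknomz" (len 6), cursors c1@1 c2@5, authorship 1...2.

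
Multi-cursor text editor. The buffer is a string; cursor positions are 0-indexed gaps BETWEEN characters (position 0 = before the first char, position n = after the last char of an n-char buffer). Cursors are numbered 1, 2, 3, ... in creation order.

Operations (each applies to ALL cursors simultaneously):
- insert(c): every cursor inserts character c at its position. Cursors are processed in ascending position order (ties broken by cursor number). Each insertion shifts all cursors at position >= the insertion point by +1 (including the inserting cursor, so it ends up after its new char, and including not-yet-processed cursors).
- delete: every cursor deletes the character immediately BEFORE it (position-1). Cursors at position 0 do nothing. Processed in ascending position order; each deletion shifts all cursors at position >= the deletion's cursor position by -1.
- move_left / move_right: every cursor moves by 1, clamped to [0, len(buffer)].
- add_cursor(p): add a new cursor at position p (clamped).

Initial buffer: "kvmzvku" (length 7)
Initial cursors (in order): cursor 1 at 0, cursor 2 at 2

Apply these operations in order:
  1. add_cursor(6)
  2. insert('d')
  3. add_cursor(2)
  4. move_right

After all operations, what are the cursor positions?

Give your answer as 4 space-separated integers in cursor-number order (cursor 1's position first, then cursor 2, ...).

Answer: 2 5 10 3

Derivation:
After op 1 (add_cursor(6)): buffer="kvmzvku" (len 7), cursors c1@0 c2@2 c3@6, authorship .......
After op 2 (insert('d')): buffer="dkvdmzvkdu" (len 10), cursors c1@1 c2@4 c3@9, authorship 1..2....3.
After op 3 (add_cursor(2)): buffer="dkvdmzvkdu" (len 10), cursors c1@1 c4@2 c2@4 c3@9, authorship 1..2....3.
After op 4 (move_right): buffer="dkvdmzvkdu" (len 10), cursors c1@2 c4@3 c2@5 c3@10, authorship 1..2....3.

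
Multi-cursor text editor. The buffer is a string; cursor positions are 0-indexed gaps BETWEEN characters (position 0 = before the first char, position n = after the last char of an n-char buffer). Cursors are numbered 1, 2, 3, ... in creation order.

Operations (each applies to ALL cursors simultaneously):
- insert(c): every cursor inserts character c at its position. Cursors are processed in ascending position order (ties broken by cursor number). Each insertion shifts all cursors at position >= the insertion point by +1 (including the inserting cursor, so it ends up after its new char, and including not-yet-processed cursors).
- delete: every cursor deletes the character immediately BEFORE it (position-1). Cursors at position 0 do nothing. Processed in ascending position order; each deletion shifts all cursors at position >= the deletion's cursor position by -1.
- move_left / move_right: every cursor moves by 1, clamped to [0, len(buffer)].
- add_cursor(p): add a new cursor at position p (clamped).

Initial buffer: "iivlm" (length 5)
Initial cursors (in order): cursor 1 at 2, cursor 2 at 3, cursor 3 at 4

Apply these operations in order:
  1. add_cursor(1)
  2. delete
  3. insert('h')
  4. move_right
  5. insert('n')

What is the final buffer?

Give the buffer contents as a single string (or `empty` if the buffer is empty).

Answer: hhhhmnnnn

Derivation:
After op 1 (add_cursor(1)): buffer="iivlm" (len 5), cursors c4@1 c1@2 c2@3 c3@4, authorship .....
After op 2 (delete): buffer="m" (len 1), cursors c1@0 c2@0 c3@0 c4@0, authorship .
After op 3 (insert('h')): buffer="hhhhm" (len 5), cursors c1@4 c2@4 c3@4 c4@4, authorship 1234.
After op 4 (move_right): buffer="hhhhm" (len 5), cursors c1@5 c2@5 c3@5 c4@5, authorship 1234.
After op 5 (insert('n')): buffer="hhhhmnnnn" (len 9), cursors c1@9 c2@9 c3@9 c4@9, authorship 1234.1234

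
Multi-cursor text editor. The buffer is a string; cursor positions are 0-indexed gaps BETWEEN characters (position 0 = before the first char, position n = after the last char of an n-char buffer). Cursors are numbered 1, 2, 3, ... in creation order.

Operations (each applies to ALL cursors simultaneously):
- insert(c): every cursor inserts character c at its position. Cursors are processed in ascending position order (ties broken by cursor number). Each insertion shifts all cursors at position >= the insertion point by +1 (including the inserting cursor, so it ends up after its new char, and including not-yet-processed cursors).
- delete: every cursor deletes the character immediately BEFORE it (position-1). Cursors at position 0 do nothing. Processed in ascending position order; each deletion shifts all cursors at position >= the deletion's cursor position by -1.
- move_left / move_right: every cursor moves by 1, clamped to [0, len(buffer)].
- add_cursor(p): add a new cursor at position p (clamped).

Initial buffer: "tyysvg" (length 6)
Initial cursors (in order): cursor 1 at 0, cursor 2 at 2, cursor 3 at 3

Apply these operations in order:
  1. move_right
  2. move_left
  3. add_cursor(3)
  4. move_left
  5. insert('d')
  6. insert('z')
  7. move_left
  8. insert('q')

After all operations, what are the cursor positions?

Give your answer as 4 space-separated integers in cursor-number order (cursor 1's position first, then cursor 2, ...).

After op 1 (move_right): buffer="tyysvg" (len 6), cursors c1@1 c2@3 c3@4, authorship ......
After op 2 (move_left): buffer="tyysvg" (len 6), cursors c1@0 c2@2 c3@3, authorship ......
After op 3 (add_cursor(3)): buffer="tyysvg" (len 6), cursors c1@0 c2@2 c3@3 c4@3, authorship ......
After op 4 (move_left): buffer="tyysvg" (len 6), cursors c1@0 c2@1 c3@2 c4@2, authorship ......
After op 5 (insert('d')): buffer="dtdyddysvg" (len 10), cursors c1@1 c2@3 c3@6 c4@6, authorship 1.2.34....
After op 6 (insert('z')): buffer="dztdzyddzzysvg" (len 14), cursors c1@2 c2@5 c3@10 c4@10, authorship 11.22.3434....
After op 7 (move_left): buffer="dztdzyddzzysvg" (len 14), cursors c1@1 c2@4 c3@9 c4@9, authorship 11.22.3434....
After op 8 (insert('q')): buffer="dqztdqzyddzqqzysvg" (len 18), cursors c1@2 c2@6 c3@13 c4@13, authorship 111.222.343344....

Answer: 2 6 13 13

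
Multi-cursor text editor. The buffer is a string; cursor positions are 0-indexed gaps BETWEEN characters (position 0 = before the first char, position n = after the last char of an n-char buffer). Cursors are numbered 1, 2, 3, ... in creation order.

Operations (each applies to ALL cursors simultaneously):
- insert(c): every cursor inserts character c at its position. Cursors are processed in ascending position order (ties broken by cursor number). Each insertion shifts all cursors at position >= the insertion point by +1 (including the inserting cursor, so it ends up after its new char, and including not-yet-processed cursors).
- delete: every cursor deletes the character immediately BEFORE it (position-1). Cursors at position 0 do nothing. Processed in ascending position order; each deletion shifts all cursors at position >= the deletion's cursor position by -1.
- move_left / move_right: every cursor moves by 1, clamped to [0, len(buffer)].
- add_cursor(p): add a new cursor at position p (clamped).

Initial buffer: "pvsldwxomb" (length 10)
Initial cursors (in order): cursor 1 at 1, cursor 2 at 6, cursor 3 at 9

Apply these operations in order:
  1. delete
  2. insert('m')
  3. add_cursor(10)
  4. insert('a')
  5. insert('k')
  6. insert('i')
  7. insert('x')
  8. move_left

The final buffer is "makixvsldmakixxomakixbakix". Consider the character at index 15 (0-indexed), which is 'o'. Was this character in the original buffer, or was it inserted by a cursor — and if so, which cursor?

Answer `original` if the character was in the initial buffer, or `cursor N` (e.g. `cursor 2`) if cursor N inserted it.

After op 1 (delete): buffer="vsldxob" (len 7), cursors c1@0 c2@4 c3@6, authorship .......
After op 2 (insert('m')): buffer="mvsldmxomb" (len 10), cursors c1@1 c2@6 c3@9, authorship 1....2..3.
After op 3 (add_cursor(10)): buffer="mvsldmxomb" (len 10), cursors c1@1 c2@6 c3@9 c4@10, authorship 1....2..3.
After op 4 (insert('a')): buffer="mavsldmaxomaba" (len 14), cursors c1@2 c2@8 c3@12 c4@14, authorship 11....22..33.4
After op 5 (insert('k')): buffer="makvsldmakxomakbak" (len 18), cursors c1@3 c2@10 c3@15 c4@18, authorship 111....222..333.44
After op 6 (insert('i')): buffer="makivsldmakixomakibaki" (len 22), cursors c1@4 c2@12 c3@18 c4@22, authorship 1111....2222..3333.444
After op 7 (insert('x')): buffer="makixvsldmakixxomakixbakix" (len 26), cursors c1@5 c2@14 c3@21 c4@26, authorship 11111....22222..33333.4444
After op 8 (move_left): buffer="makixvsldmakixxomakixbakix" (len 26), cursors c1@4 c2@13 c3@20 c4@25, authorship 11111....22222..33333.4444
Authorship (.=original, N=cursor N): 1 1 1 1 1 . . . . 2 2 2 2 2 . . 3 3 3 3 3 . 4 4 4 4
Index 15: author = original

Answer: original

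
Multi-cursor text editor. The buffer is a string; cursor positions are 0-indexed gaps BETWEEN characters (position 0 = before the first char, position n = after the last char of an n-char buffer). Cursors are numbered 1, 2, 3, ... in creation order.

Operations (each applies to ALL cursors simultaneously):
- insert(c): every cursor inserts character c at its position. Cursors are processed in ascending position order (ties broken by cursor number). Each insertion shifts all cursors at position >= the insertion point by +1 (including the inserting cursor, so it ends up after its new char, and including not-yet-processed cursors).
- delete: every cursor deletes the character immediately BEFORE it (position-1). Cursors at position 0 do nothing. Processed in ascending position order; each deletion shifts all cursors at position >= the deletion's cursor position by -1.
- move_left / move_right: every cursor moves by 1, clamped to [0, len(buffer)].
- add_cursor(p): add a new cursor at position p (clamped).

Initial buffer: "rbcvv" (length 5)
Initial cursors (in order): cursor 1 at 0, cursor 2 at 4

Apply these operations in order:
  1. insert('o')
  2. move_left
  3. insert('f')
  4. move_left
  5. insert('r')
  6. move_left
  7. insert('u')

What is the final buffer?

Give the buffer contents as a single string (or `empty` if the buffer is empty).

After op 1 (insert('o')): buffer="orbcvov" (len 7), cursors c1@1 c2@6, authorship 1....2.
After op 2 (move_left): buffer="orbcvov" (len 7), cursors c1@0 c2@5, authorship 1....2.
After op 3 (insert('f')): buffer="forbcvfov" (len 9), cursors c1@1 c2@7, authorship 11....22.
After op 4 (move_left): buffer="forbcvfov" (len 9), cursors c1@0 c2@6, authorship 11....22.
After op 5 (insert('r')): buffer="rforbcvrfov" (len 11), cursors c1@1 c2@8, authorship 111....222.
After op 6 (move_left): buffer="rforbcvrfov" (len 11), cursors c1@0 c2@7, authorship 111....222.
After op 7 (insert('u')): buffer="urforbcvurfov" (len 13), cursors c1@1 c2@9, authorship 1111....2222.

Answer: urforbcvurfov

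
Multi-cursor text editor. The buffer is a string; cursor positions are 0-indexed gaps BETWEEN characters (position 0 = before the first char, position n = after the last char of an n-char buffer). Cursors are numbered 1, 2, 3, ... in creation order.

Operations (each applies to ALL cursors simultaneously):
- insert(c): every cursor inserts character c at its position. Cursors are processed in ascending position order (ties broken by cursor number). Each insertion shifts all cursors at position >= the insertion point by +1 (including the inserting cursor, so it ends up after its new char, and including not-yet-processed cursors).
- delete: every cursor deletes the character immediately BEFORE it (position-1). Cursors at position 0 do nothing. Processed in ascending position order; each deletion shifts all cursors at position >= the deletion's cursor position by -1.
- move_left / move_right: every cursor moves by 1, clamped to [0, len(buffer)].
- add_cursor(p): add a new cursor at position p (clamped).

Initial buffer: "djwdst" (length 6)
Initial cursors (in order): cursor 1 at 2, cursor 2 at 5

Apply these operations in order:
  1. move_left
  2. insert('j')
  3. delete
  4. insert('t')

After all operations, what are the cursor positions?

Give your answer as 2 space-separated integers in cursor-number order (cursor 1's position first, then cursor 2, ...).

After op 1 (move_left): buffer="djwdst" (len 6), cursors c1@1 c2@4, authorship ......
After op 2 (insert('j')): buffer="djjwdjst" (len 8), cursors c1@2 c2@6, authorship .1...2..
After op 3 (delete): buffer="djwdst" (len 6), cursors c1@1 c2@4, authorship ......
After op 4 (insert('t')): buffer="dtjwdtst" (len 8), cursors c1@2 c2@6, authorship .1...2..

Answer: 2 6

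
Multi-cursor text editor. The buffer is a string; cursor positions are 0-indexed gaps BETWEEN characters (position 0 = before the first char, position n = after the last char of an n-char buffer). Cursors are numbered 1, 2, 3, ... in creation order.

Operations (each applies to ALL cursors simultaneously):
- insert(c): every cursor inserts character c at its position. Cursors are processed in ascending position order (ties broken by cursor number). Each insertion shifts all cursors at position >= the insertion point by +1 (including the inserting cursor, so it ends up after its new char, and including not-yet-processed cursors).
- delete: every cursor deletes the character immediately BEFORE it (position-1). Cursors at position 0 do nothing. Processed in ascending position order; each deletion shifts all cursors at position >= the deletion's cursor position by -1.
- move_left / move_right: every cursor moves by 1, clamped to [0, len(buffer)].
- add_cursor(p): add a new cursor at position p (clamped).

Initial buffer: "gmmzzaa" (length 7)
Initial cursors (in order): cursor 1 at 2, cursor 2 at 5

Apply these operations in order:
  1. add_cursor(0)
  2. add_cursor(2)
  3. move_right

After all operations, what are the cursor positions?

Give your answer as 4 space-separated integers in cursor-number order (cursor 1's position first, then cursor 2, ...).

Answer: 3 6 1 3

Derivation:
After op 1 (add_cursor(0)): buffer="gmmzzaa" (len 7), cursors c3@0 c1@2 c2@5, authorship .......
After op 2 (add_cursor(2)): buffer="gmmzzaa" (len 7), cursors c3@0 c1@2 c4@2 c2@5, authorship .......
After op 3 (move_right): buffer="gmmzzaa" (len 7), cursors c3@1 c1@3 c4@3 c2@6, authorship .......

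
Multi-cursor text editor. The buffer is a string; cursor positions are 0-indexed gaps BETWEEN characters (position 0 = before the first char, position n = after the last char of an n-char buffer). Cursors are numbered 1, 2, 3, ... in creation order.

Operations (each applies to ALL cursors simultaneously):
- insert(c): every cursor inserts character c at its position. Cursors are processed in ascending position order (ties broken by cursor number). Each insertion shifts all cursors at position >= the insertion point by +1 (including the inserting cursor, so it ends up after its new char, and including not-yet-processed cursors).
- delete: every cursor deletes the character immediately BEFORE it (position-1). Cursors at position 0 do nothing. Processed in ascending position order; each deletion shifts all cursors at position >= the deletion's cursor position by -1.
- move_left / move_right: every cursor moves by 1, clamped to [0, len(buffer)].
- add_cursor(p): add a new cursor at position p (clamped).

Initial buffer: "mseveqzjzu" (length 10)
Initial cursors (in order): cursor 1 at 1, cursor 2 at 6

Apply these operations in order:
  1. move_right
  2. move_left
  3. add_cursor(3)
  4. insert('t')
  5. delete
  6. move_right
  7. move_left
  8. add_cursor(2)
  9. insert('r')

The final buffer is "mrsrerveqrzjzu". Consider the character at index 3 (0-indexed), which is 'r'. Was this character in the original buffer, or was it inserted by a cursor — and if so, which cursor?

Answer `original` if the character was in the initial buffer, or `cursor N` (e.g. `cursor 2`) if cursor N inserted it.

Answer: cursor 4

Derivation:
After op 1 (move_right): buffer="mseveqzjzu" (len 10), cursors c1@2 c2@7, authorship ..........
After op 2 (move_left): buffer="mseveqzjzu" (len 10), cursors c1@1 c2@6, authorship ..........
After op 3 (add_cursor(3)): buffer="mseveqzjzu" (len 10), cursors c1@1 c3@3 c2@6, authorship ..........
After op 4 (insert('t')): buffer="mtsetveqtzjzu" (len 13), cursors c1@2 c3@5 c2@9, authorship .1..3...2....
After op 5 (delete): buffer="mseveqzjzu" (len 10), cursors c1@1 c3@3 c2@6, authorship ..........
After op 6 (move_right): buffer="mseveqzjzu" (len 10), cursors c1@2 c3@4 c2@7, authorship ..........
After op 7 (move_left): buffer="mseveqzjzu" (len 10), cursors c1@1 c3@3 c2@6, authorship ..........
After op 8 (add_cursor(2)): buffer="mseveqzjzu" (len 10), cursors c1@1 c4@2 c3@3 c2@6, authorship ..........
After op 9 (insert('r')): buffer="mrsrerveqrzjzu" (len 14), cursors c1@2 c4@4 c3@6 c2@10, authorship .1.4.3...2....
Authorship (.=original, N=cursor N): . 1 . 4 . 3 . . . 2 . . . .
Index 3: author = 4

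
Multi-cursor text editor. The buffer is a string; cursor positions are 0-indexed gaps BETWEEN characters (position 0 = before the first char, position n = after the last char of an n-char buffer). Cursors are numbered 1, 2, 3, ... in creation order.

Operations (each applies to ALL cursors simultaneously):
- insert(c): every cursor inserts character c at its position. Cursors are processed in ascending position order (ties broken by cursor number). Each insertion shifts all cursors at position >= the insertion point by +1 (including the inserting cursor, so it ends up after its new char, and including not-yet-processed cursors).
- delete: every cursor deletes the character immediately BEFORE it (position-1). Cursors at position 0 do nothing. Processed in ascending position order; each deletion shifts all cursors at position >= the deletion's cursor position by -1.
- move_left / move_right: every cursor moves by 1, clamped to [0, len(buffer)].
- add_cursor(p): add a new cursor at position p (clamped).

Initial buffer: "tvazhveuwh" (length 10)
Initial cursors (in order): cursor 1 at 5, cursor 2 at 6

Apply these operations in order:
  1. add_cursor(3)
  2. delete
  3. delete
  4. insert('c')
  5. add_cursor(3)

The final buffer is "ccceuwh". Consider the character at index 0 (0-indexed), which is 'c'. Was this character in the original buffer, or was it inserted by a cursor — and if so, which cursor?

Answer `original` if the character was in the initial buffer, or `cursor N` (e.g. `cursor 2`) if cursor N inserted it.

After op 1 (add_cursor(3)): buffer="tvazhveuwh" (len 10), cursors c3@3 c1@5 c2@6, authorship ..........
After op 2 (delete): buffer="tvzeuwh" (len 7), cursors c3@2 c1@3 c2@3, authorship .......
After op 3 (delete): buffer="euwh" (len 4), cursors c1@0 c2@0 c3@0, authorship ....
After op 4 (insert('c')): buffer="ccceuwh" (len 7), cursors c1@3 c2@3 c3@3, authorship 123....
After op 5 (add_cursor(3)): buffer="ccceuwh" (len 7), cursors c1@3 c2@3 c3@3 c4@3, authorship 123....
Authorship (.=original, N=cursor N): 1 2 3 . . . .
Index 0: author = 1

Answer: cursor 1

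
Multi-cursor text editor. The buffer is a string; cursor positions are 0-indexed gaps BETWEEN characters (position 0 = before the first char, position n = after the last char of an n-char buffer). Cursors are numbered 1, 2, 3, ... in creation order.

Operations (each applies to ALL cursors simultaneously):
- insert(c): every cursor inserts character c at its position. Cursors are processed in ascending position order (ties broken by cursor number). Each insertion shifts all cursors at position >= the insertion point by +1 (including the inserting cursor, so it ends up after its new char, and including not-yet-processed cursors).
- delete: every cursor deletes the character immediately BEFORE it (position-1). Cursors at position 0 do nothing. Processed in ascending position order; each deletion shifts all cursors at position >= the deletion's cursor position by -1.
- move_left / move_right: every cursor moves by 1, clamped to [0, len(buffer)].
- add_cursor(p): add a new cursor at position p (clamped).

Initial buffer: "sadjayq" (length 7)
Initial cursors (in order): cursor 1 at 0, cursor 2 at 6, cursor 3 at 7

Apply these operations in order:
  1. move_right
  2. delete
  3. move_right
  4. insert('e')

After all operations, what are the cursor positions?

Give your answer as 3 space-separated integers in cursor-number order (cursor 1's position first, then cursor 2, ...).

Answer: 2 7 7

Derivation:
After op 1 (move_right): buffer="sadjayq" (len 7), cursors c1@1 c2@7 c3@7, authorship .......
After op 2 (delete): buffer="adja" (len 4), cursors c1@0 c2@4 c3@4, authorship ....
After op 3 (move_right): buffer="adja" (len 4), cursors c1@1 c2@4 c3@4, authorship ....
After op 4 (insert('e')): buffer="aedjaee" (len 7), cursors c1@2 c2@7 c3@7, authorship .1...23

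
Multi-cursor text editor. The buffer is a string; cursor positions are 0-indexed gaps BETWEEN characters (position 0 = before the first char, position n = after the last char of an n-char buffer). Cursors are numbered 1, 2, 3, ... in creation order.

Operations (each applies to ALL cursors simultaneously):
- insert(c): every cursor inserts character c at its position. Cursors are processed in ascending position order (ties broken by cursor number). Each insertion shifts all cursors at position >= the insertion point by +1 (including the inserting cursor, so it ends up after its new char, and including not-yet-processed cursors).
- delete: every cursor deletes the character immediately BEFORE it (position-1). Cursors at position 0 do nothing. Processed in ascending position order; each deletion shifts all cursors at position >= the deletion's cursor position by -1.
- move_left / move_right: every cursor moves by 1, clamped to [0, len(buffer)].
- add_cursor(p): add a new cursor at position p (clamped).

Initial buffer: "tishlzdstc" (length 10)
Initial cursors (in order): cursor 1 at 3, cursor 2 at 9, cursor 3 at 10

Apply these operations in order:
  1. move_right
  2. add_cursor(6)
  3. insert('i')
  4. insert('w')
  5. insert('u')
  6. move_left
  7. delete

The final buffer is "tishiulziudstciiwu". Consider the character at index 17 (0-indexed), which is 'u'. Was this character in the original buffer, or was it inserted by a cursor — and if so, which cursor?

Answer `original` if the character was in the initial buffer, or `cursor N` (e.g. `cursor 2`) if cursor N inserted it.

After op 1 (move_right): buffer="tishlzdstc" (len 10), cursors c1@4 c2@10 c3@10, authorship ..........
After op 2 (add_cursor(6)): buffer="tishlzdstc" (len 10), cursors c1@4 c4@6 c2@10 c3@10, authorship ..........
After op 3 (insert('i')): buffer="tishilzidstcii" (len 14), cursors c1@5 c4@8 c2@14 c3@14, authorship ....1..4....23
After op 4 (insert('w')): buffer="tishiwlziwdstciiww" (len 18), cursors c1@6 c4@10 c2@18 c3@18, authorship ....11..44....2323
After op 5 (insert('u')): buffer="tishiwulziwudstciiwwuu" (len 22), cursors c1@7 c4@12 c2@22 c3@22, authorship ....111..444....232323
After op 6 (move_left): buffer="tishiwulziwudstciiwwuu" (len 22), cursors c1@6 c4@11 c2@21 c3@21, authorship ....111..444....232323
After op 7 (delete): buffer="tishiulziudstciiwu" (len 18), cursors c1@5 c4@9 c2@17 c3@17, authorship ....11..44....2323
Authorship (.=original, N=cursor N): . . . . 1 1 . . 4 4 . . . . 2 3 2 3
Index 17: author = 3

Answer: cursor 3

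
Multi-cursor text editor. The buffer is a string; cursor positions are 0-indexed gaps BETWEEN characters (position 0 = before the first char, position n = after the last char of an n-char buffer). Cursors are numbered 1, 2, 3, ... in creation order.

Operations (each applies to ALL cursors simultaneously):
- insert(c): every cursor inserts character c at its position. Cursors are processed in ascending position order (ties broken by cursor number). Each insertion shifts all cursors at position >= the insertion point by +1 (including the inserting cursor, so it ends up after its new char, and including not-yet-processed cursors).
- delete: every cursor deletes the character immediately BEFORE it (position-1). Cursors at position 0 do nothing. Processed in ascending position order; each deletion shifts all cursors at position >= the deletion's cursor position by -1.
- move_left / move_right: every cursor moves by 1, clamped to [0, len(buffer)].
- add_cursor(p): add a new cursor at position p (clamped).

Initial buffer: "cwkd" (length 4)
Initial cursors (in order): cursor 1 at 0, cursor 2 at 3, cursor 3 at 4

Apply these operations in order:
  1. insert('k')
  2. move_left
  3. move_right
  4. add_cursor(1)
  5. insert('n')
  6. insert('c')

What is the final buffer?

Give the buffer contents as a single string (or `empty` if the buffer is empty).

After op 1 (insert('k')): buffer="kcwkkdk" (len 7), cursors c1@1 c2@5 c3@7, authorship 1...2.3
After op 2 (move_left): buffer="kcwkkdk" (len 7), cursors c1@0 c2@4 c3@6, authorship 1...2.3
After op 3 (move_right): buffer="kcwkkdk" (len 7), cursors c1@1 c2@5 c3@7, authorship 1...2.3
After op 4 (add_cursor(1)): buffer="kcwkkdk" (len 7), cursors c1@1 c4@1 c2@5 c3@7, authorship 1...2.3
After op 5 (insert('n')): buffer="knncwkkndkn" (len 11), cursors c1@3 c4@3 c2@8 c3@11, authorship 114...22.33
After op 6 (insert('c')): buffer="knncccwkkncdknc" (len 15), cursors c1@5 c4@5 c2@11 c3@15, authorship 11414...222.333

Answer: knncccwkkncdknc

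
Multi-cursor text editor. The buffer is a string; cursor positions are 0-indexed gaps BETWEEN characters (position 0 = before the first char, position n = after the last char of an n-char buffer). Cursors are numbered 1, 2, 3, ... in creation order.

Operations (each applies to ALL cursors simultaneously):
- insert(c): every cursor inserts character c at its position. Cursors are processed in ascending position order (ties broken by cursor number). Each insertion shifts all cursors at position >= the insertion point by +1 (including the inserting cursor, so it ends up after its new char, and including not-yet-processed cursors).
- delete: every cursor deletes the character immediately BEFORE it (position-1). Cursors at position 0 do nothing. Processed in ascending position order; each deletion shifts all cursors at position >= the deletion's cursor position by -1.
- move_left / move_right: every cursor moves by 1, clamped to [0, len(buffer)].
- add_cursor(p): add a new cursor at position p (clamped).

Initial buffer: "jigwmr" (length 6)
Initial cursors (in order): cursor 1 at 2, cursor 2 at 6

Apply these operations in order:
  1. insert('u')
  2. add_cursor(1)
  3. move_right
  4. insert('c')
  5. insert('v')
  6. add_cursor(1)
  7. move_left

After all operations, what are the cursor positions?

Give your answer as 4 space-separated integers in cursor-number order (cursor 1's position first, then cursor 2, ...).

Answer: 7 13 3 0

Derivation:
After op 1 (insert('u')): buffer="jiugwmru" (len 8), cursors c1@3 c2@8, authorship ..1....2
After op 2 (add_cursor(1)): buffer="jiugwmru" (len 8), cursors c3@1 c1@3 c2@8, authorship ..1....2
After op 3 (move_right): buffer="jiugwmru" (len 8), cursors c3@2 c1@4 c2@8, authorship ..1....2
After op 4 (insert('c')): buffer="jicugcwmruc" (len 11), cursors c3@3 c1@6 c2@11, authorship ..31.1...22
After op 5 (insert('v')): buffer="jicvugcvwmrucv" (len 14), cursors c3@4 c1@8 c2@14, authorship ..331.11...222
After op 6 (add_cursor(1)): buffer="jicvugcvwmrucv" (len 14), cursors c4@1 c3@4 c1@8 c2@14, authorship ..331.11...222
After op 7 (move_left): buffer="jicvugcvwmrucv" (len 14), cursors c4@0 c3@3 c1@7 c2@13, authorship ..331.11...222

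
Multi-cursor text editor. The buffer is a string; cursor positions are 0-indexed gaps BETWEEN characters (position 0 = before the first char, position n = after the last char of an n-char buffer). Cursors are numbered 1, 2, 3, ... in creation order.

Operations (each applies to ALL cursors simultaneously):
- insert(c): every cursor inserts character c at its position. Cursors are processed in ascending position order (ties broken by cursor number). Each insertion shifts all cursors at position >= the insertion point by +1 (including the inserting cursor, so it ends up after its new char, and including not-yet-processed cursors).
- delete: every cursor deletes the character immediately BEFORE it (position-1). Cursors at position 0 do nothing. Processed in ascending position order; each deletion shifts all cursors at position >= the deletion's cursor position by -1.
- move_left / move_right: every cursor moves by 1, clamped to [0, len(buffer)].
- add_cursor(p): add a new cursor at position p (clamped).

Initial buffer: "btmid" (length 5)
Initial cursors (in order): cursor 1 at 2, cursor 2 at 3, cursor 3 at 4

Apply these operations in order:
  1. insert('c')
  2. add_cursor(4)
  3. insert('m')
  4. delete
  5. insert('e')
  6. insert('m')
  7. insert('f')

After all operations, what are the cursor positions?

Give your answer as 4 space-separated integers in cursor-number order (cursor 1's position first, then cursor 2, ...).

Answer: 6 14 19 10

Derivation:
After op 1 (insert('c')): buffer="btcmcicd" (len 8), cursors c1@3 c2@5 c3@7, authorship ..1.2.3.
After op 2 (add_cursor(4)): buffer="btcmcicd" (len 8), cursors c1@3 c4@4 c2@5 c3@7, authorship ..1.2.3.
After op 3 (insert('m')): buffer="btcmmmcmicmd" (len 12), cursors c1@4 c4@6 c2@8 c3@11, authorship ..11.422.33.
After op 4 (delete): buffer="btcmcicd" (len 8), cursors c1@3 c4@4 c2@5 c3@7, authorship ..1.2.3.
After op 5 (insert('e')): buffer="btcemeceiced" (len 12), cursors c1@4 c4@6 c2@8 c3@11, authorship ..11.422.33.
After op 6 (insert('m')): buffer="btcemmemcemicemd" (len 16), cursors c1@5 c4@8 c2@11 c3@15, authorship ..111.44222.333.
After op 7 (insert('f')): buffer="btcemfmemfcemficemfd" (len 20), cursors c1@6 c4@10 c2@14 c3@19, authorship ..1111.4442222.3333.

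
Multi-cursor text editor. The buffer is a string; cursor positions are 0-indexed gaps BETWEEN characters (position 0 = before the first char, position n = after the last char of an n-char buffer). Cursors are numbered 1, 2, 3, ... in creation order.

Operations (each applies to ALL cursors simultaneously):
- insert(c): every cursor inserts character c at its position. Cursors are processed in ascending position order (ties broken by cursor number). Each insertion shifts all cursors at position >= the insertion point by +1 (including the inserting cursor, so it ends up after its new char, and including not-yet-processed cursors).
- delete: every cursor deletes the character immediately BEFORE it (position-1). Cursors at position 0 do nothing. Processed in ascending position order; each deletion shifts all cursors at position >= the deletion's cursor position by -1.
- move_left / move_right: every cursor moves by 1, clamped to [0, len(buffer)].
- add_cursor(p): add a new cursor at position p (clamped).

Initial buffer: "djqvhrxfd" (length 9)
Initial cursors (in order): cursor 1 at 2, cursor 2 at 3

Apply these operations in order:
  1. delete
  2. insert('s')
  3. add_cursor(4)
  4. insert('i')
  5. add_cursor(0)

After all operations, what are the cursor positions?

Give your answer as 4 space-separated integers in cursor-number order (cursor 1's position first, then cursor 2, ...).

After op 1 (delete): buffer="dvhrxfd" (len 7), cursors c1@1 c2@1, authorship .......
After op 2 (insert('s')): buffer="dssvhrxfd" (len 9), cursors c1@3 c2@3, authorship .12......
After op 3 (add_cursor(4)): buffer="dssvhrxfd" (len 9), cursors c1@3 c2@3 c3@4, authorship .12......
After op 4 (insert('i')): buffer="dssiivihrxfd" (len 12), cursors c1@5 c2@5 c3@7, authorship .1212.3.....
After op 5 (add_cursor(0)): buffer="dssiivihrxfd" (len 12), cursors c4@0 c1@5 c2@5 c3@7, authorship .1212.3.....

Answer: 5 5 7 0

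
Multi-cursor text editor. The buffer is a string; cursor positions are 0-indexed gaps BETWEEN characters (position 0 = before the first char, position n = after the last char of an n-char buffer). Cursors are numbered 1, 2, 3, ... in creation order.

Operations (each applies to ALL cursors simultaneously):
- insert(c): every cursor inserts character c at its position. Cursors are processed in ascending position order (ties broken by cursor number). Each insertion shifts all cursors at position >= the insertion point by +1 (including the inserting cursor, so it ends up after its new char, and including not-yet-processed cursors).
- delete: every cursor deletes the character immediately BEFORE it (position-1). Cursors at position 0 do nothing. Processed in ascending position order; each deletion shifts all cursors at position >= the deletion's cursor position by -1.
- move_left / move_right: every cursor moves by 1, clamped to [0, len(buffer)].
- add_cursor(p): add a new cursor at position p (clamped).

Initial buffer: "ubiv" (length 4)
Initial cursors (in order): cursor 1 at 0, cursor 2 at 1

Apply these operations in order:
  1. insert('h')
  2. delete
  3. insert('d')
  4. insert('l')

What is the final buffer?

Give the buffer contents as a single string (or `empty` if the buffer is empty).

After op 1 (insert('h')): buffer="huhbiv" (len 6), cursors c1@1 c2@3, authorship 1.2...
After op 2 (delete): buffer="ubiv" (len 4), cursors c1@0 c2@1, authorship ....
After op 3 (insert('d')): buffer="dudbiv" (len 6), cursors c1@1 c2@3, authorship 1.2...
After op 4 (insert('l')): buffer="dludlbiv" (len 8), cursors c1@2 c2@5, authorship 11.22...

Answer: dludlbiv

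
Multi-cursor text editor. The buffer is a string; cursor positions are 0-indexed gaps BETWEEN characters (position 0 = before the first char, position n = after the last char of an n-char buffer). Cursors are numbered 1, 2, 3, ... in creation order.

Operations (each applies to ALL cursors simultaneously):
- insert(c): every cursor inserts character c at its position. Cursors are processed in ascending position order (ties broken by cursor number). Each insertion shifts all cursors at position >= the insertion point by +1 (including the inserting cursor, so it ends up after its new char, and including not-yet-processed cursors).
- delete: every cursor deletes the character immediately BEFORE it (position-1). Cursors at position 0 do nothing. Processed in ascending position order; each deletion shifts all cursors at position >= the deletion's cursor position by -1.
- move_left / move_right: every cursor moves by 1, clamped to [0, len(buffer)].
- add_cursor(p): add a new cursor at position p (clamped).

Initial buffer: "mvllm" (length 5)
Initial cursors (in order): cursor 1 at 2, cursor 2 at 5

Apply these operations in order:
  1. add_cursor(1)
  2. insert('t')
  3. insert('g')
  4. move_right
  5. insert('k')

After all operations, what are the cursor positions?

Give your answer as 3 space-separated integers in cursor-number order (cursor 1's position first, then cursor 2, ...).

After op 1 (add_cursor(1)): buffer="mvllm" (len 5), cursors c3@1 c1@2 c2@5, authorship .....
After op 2 (insert('t')): buffer="mtvtllmt" (len 8), cursors c3@2 c1@4 c2@8, authorship .3.1...2
After op 3 (insert('g')): buffer="mtgvtgllmtg" (len 11), cursors c3@3 c1@6 c2@11, authorship .33.11...22
After op 4 (move_right): buffer="mtgvtgllmtg" (len 11), cursors c3@4 c1@7 c2@11, authorship .33.11...22
After op 5 (insert('k')): buffer="mtgvktglklmtgk" (len 14), cursors c3@5 c1@9 c2@14, authorship .33.311.1..222

Answer: 9 14 5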